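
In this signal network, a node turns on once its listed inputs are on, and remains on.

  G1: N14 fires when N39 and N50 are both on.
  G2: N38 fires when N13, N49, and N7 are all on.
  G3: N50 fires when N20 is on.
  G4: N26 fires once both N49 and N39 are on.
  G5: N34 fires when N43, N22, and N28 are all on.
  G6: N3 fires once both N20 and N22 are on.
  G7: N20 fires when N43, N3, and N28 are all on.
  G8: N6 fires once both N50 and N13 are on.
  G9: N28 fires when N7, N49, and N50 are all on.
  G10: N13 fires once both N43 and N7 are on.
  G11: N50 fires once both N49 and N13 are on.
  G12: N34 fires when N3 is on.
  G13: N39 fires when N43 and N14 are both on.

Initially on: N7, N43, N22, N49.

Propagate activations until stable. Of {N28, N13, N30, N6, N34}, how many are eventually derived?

G10: N43 and N7 on → N13 on.
N49 and N13 are on, so N50 fires (G11).
G8: N50 and N13 on → N6 on.
G9: N7, N49, and N50 on → N28 on.
N43, N22, and N28 are on, so N34 fires (G5).
N28: reached.
N13: reached.
No rule produces N30, and it is not given.
N6: reached.
N34: reached.
Reached: N28, N13, N6, and N34 — 4 of the 5.

4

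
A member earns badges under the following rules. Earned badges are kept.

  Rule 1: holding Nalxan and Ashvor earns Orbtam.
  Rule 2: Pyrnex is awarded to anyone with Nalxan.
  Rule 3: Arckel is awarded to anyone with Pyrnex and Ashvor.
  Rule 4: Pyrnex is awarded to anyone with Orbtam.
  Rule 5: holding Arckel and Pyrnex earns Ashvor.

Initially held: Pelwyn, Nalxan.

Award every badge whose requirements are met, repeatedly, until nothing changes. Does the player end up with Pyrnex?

Yes

With Nalxan, Pyrnex is earned (Rule 2).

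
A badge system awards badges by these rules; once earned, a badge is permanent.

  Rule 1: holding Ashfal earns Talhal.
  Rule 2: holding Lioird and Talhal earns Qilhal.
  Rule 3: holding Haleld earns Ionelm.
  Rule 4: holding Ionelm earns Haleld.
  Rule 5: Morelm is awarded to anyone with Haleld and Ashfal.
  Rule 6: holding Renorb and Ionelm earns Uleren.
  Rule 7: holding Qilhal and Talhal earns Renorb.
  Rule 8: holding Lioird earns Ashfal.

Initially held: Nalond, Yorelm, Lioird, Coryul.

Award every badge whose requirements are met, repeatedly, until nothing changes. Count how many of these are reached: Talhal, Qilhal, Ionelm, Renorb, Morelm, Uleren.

3

With Lioird, Ashfal is earned (Rule 8).
With Ashfal, Talhal is earned (Rule 1).
With Lioird and Talhal, Qilhal is earned (Rule 2).
With Qilhal and Talhal, Renorb is earned (Rule 7).
Talhal: reached.
Qilhal: reached.
Ionelm would need Haleld (Rule 3), but Haleld is never earned.
Renorb: reached.
Morelm would need Haleld and Ashfal (Rule 5), but Haleld is never earned.
Uleren would need Renorb and Ionelm (Rule 6), but Ionelm is never earned.
Reached: Talhal, Qilhal, and Renorb — 3 of the 6.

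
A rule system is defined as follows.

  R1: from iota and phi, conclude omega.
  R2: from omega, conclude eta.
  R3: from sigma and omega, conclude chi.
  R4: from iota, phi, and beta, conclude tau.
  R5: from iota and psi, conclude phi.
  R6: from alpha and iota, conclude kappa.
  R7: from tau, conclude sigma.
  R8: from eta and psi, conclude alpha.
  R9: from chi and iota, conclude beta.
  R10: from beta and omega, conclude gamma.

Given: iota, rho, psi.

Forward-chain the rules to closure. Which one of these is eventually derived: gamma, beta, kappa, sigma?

kappa

iota and psi hold, so phi follows (R5).
From iota and phi, R1 gives omega.
From omega, R2 gives eta.
From eta and psi, R8 gives alpha.
From alpha and iota, R6 gives kappa.
gamma would need beta and omega (R10), but beta is never established. sigma would need tau (R7), but tau is never established. beta would need chi and iota (R9), but chi is never established.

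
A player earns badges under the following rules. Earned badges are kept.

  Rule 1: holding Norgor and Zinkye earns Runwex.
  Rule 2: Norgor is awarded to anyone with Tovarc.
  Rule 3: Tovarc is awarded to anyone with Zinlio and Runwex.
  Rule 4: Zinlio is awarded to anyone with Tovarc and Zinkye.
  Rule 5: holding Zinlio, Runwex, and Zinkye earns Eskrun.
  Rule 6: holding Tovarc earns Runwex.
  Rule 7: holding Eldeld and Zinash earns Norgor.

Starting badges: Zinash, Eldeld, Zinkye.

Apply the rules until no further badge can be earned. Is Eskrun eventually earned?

No

Eskrun would need Zinlio, Runwex, and Zinkye (Rule 5), but Zinlio is never earned.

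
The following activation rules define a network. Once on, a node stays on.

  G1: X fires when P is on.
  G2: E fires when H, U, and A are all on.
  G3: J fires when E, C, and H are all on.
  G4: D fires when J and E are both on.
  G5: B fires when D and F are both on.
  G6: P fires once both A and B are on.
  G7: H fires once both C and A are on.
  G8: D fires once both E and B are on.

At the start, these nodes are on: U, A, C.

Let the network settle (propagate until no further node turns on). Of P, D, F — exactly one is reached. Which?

D

G7: C and A on → H on.
H, U, and A are on, so E fires (G2).
G3: E, C, and H on → J on.
G4: J and E on → D on.
P would need A and B (G6), but B never turns on. No rule produces F, and it is not given.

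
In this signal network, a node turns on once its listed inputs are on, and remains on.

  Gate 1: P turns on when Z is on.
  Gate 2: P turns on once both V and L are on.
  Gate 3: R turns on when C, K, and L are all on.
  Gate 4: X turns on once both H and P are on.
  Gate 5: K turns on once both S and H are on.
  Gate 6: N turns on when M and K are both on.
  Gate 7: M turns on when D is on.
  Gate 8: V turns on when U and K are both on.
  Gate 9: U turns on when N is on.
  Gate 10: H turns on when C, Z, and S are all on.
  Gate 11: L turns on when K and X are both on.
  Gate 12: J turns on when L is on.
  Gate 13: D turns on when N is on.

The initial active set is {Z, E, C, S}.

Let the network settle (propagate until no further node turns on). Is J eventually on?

Gate 1: Z on → P on.
C, Z, and S are on, so H turns on (Gate 10).
S and H are on, so K turns on (Gate 5).
H and P are on, so X turns on (Gate 4).
K and X are on, so L turns on (Gate 11).
Gate 12: L on → J on.

Yes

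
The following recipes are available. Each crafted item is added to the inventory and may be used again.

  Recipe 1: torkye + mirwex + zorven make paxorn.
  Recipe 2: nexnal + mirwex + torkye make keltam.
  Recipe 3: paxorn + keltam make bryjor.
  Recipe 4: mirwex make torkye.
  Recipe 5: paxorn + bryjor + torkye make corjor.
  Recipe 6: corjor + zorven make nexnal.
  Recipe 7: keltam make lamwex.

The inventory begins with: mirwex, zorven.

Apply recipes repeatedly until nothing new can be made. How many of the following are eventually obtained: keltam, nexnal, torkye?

1

mirwex → torkye (Recipe 4).
keltam would need nexnal, mirwex, and torkye (Recipe 2), but nexnal is never obtained.
nexnal would need corjor and zorven (Recipe 6), but corjor is never obtained.
torkye: reached.
Reached: torkye — 1 of the 3.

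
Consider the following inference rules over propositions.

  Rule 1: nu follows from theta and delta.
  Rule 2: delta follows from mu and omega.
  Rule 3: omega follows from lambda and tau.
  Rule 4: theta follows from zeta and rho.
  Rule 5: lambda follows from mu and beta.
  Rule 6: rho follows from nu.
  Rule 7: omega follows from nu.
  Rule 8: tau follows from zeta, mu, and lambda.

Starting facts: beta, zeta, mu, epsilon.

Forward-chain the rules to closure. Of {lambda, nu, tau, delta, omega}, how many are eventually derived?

4

From mu and beta, Rule 5 gives lambda.
From zeta, mu, and lambda, Rule 8 gives tau.
lambda and tau hold, so omega follows (Rule 3).
From mu and omega, Rule 2 gives delta.
lambda: reached.
nu would need theta and delta (Rule 1), but theta is never established.
tau: reached.
delta: reached.
omega: reached.
Reached: lambda, tau, delta, and omega — 4 of the 5.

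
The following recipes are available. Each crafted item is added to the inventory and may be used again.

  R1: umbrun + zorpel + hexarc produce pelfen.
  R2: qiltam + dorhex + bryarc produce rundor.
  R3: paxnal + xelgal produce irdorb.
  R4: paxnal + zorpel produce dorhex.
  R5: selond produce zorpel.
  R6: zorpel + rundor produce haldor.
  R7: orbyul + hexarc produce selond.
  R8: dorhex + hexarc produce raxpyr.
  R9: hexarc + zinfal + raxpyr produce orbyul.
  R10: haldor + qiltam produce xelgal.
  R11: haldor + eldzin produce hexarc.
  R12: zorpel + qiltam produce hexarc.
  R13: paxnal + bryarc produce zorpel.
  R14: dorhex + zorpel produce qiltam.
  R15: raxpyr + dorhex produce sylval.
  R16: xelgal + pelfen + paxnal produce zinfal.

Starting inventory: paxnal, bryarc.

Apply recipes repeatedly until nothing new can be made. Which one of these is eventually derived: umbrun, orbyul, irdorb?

irdorb

Using R13, paxnal and bryarc make zorpel.
paxnal + zorpel → dorhex (R4).
dorhex + zorpel → qiltam (R14).
Using R2, qiltam, dorhex, and bryarc make rundor.
Using R6, zorpel and rundor make haldor.
Using R10, haldor and qiltam make xelgal.
paxnal + xelgal → irdorb (R3).
No rule produces umbrun, and it is not given. orbyul would need hexarc, zinfal, and raxpyr (R9), but zinfal is never obtained.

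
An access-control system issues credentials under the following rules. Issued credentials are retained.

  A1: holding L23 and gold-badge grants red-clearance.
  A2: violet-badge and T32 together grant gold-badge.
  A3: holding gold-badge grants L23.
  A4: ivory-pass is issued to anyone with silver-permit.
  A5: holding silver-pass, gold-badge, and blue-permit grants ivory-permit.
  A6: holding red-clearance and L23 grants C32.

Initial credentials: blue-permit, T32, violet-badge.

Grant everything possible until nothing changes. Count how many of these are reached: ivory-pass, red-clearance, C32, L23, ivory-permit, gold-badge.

4

Holding violet-badge and T32 grants gold-badge (A2).
Holding gold-badge grants L23 (A3).
Holding L23 and gold-badge grants red-clearance (A1).
Holding red-clearance and L23 grants C32 (A6).
ivory-pass would need silver-permit (A4), but silver-permit is never granted.
red-clearance: reached.
C32: reached.
L23: reached.
ivory-permit would need silver-pass, gold-badge, and blue-permit (A5), but silver-pass is never granted.
gold-badge: reached.
Reached: red-clearance, C32, L23, and gold-badge — 4 of the 6.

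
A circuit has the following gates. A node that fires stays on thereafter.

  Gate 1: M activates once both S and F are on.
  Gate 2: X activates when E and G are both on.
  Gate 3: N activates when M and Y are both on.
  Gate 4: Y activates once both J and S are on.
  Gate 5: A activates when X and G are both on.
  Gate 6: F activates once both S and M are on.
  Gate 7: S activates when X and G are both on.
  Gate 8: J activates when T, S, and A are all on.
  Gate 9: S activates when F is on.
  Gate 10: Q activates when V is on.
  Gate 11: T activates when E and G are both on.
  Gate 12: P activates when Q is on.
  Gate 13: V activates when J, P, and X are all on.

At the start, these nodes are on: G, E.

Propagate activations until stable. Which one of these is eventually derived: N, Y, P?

Y

Gate 2: E and G on → X on.
E and G are on, so T activates (Gate 11).
X and G are on, so A activates (Gate 5).
X and G are on, so S activates (Gate 7).
T, S, and A are on, so J activates (Gate 8).
Gate 4: J and S on → Y on.
P would need Q (Gate 12), but Q never turns on. N would need M and Y (Gate 3), but M never turns on.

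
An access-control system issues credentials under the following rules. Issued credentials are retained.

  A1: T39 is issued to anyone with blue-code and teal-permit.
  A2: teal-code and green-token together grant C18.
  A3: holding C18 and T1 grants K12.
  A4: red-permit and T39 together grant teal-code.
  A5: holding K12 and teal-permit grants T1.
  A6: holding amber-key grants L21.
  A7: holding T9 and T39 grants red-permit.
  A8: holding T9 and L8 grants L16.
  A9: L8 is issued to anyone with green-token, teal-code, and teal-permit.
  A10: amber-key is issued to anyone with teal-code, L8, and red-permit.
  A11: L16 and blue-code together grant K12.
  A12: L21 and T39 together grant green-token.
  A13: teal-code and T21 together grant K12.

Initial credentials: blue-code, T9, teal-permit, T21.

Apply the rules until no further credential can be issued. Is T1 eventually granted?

Yes

Holding blue-code and teal-permit grants T39 (A1).
Holding T9 and T39 grants red-permit (A7).
Holding red-permit and T39 grants teal-code (A4).
Holding teal-code and T21 grants K12 (A13).
Holding K12 and teal-permit grants T1 (A5).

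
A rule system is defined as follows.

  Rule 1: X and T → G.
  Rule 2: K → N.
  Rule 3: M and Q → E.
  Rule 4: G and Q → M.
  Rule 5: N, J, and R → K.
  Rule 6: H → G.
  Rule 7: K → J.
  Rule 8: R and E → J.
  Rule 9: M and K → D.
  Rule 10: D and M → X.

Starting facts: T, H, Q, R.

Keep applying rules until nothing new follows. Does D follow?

No

D would need M and K (Rule 9), but K is never established.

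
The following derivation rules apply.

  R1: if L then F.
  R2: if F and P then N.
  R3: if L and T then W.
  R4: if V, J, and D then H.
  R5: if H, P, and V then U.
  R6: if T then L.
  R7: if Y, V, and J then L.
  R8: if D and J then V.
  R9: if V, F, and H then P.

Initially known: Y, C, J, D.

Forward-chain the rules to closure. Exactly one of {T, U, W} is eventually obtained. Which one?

D and J hold, so V follows (R8).
From Y, V, and J, R7 gives L.
V, J, and D hold, so H follows (R4).
L holds, so F follows (R1).
From V, F, and H, R9 gives P.
H, P, and V hold, so U follows (R5).
W would need L and T (R3), but T is never established. No rule produces T, and it is not given.

U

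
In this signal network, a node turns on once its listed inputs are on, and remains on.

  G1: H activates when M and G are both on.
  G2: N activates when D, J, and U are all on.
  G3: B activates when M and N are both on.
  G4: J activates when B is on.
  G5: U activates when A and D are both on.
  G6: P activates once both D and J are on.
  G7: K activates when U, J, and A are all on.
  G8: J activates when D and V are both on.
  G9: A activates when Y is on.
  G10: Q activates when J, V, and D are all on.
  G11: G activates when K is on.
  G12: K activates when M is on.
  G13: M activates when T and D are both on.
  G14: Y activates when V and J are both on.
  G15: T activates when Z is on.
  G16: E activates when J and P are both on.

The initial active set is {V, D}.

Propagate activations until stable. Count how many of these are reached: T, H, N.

G8: D and V on → J on.
V and J are on, so Y activates (G14).
Y is on, so A activates (G9).
G5: A and D on → U on.
D, J, and U are on, so N activates (G2).
T would need Z (G15), but Z never turns on.
H would need M and G (G1), but M never turns on.
N: reached.
Reached: N — 1 of the 3.

1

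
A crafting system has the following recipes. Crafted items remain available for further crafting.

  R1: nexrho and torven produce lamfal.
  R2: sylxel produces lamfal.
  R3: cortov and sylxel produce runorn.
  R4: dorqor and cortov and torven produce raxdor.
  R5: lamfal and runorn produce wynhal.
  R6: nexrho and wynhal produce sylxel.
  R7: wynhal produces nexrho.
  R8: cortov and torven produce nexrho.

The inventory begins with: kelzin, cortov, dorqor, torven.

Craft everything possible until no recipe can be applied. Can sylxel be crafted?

sylxel would need nexrho and wynhal (R6), but wynhal is never obtained.

No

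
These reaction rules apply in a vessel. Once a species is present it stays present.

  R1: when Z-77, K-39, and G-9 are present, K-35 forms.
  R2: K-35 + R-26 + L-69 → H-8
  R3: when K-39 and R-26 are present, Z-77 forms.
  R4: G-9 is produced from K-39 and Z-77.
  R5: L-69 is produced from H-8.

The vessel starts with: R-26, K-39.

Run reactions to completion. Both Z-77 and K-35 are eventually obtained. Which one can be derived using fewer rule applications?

Z-77

Z-77: K-39 and R-26 present → Z-77 forms (R3). [1 rule application]
K-35: K-39 and R-26 present → Z-77 forms (R3). K-39 and Z-77 present → G-9 forms (R4). Z-77, K-39, and G-9 present → K-35 forms (R1). [3 rule applications]
Z-77 needs fewer.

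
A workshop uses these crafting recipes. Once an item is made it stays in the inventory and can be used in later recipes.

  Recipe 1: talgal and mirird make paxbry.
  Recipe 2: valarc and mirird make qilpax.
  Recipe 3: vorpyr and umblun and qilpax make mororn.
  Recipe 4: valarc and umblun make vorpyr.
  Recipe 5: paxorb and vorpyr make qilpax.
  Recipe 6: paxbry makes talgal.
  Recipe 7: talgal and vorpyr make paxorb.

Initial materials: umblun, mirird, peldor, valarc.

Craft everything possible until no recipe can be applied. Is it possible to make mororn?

Yes

Using Recipe 4, valarc and umblun make vorpyr.
valarc and mirird → qilpax (Recipe 2).
vorpyr and umblun and qilpax → mororn (Recipe 3).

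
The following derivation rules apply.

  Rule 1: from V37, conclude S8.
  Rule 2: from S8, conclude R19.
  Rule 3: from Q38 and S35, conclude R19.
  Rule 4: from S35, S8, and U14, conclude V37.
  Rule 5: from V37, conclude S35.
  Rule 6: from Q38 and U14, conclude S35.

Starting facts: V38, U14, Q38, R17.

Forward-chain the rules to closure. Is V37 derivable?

No

V37 would need S35, S8, and U14 (Rule 4), but S8 is never established.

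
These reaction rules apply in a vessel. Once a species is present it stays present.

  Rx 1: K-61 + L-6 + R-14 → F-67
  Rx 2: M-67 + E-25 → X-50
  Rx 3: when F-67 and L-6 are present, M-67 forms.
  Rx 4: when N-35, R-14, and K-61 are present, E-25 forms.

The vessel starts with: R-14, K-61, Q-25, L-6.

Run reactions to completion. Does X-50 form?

No

X-50 would need M-67 and E-25 (Rx 2), but E-25 never forms.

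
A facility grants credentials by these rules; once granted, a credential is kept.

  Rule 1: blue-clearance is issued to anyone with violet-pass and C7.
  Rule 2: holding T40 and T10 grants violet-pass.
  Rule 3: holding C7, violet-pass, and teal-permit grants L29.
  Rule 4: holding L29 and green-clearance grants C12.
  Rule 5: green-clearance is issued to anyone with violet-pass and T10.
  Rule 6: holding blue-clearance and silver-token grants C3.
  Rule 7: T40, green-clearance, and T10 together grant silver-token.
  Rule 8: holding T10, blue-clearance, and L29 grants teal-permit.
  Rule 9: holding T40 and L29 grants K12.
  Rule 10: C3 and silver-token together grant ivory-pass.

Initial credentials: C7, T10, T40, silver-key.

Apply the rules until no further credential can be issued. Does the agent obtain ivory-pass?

Yes

Holding T40 and T10 grants violet-pass (Rule 2).
Holding violet-pass and T10 grants green-clearance (Rule 5).
Holding violet-pass and C7 grants blue-clearance (Rule 1).
Holding T40, green-clearance, and T10 grants silver-token (Rule 7).
Holding blue-clearance and silver-token grants C3 (Rule 6).
Holding C3 and silver-token grants ivory-pass (Rule 10).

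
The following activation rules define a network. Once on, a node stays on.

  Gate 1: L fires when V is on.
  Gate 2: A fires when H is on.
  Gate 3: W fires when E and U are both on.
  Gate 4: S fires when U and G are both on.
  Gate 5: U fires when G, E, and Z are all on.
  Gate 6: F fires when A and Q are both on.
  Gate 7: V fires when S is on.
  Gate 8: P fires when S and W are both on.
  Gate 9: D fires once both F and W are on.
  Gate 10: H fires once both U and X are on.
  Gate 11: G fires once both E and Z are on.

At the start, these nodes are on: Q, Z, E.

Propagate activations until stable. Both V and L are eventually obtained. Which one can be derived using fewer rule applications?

V: E and Z are on, so G fires (Gate 11). G, E, and Z are on, so U fires (Gate 5). U and G are on, so S fires (Gate 4). Gate 7: S on → V on. [4 rule applications]
L: E and Z are on, so G fires (Gate 11). Gate 5: G, E, and Z on → U on. Gate 4: U and G on → S on. S is on, so V fires (Gate 7). Gate 1: V on → L on. [5 rule applications]
V needs fewer.

V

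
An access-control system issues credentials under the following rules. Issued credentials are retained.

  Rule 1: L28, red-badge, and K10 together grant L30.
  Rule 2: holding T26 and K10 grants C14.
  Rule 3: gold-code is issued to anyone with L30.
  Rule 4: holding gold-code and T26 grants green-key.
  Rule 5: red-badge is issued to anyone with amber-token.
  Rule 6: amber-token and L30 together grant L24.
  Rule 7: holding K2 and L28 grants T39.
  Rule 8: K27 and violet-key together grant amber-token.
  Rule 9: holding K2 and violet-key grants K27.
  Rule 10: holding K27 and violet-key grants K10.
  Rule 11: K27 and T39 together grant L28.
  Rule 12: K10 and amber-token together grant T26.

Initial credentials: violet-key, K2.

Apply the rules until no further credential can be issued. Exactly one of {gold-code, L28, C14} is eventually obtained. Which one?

Holding K2 and violet-key grants K27 (Rule 9).
Holding K27 and violet-key grants K10 (Rule 10).
Holding K27 and violet-key grants amber-token (Rule 8).
Holding K10 and amber-token grants T26 (Rule 12).
Holding T26 and K10 grants C14 (Rule 2).
gold-code would need L30 (Rule 3), but L30 is never granted. L28 would need K27 and T39 (Rule 11), but T39 is never granted.

C14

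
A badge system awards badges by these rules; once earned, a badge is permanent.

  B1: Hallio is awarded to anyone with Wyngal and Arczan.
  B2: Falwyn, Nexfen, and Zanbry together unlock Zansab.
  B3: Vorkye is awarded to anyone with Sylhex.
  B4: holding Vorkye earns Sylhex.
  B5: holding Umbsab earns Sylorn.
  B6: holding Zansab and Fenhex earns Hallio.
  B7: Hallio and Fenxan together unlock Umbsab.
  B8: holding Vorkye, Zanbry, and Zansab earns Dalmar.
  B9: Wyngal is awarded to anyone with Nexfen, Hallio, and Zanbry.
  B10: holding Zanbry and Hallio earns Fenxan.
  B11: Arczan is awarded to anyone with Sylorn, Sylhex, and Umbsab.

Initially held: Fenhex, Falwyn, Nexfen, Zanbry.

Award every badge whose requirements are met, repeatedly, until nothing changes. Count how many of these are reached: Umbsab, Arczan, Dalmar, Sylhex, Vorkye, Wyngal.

With Falwyn, Nexfen, and Zanbry, Zansab is earned (B2).
With Zansab and Fenhex, Hallio is earned (B6).
With Nexfen, Hallio, and Zanbry, Wyngal is earned (B9).
With Zanbry and Hallio, Fenxan is earned (B10).
With Hallio and Fenxan, Umbsab is earned (B7).
Umbsab: reached.
Arczan would need Sylorn, Sylhex, and Umbsab (B11), but Sylhex is never earned.
Dalmar would need Vorkye, Zanbry, and Zansab (B8), but Vorkye is never earned.
Sylhex would need Vorkye (B4), but Vorkye is never earned.
Vorkye would need Sylhex (B3), but Sylhex is never earned.
Wyngal: reached.
Reached: Umbsab and Wyngal — 2 of the 6.

2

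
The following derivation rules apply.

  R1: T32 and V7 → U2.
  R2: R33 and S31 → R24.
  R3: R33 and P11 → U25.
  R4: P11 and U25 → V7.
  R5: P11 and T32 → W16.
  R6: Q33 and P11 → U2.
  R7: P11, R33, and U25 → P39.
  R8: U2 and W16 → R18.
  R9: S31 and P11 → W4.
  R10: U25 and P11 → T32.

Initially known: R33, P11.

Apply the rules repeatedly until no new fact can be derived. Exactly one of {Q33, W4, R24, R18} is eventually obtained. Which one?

R18

R33 and P11 hold, so U25 follows (R3).
U25 and P11 hold, so T32 follows (R10).
From P11 and U25, R4 gives V7.
From P11 and T32, R5 gives W16.
From T32 and V7, R1 gives U2.
U2 and W16 hold, so R18 follows (R8).
R24 would need R33 and S31 (R2), but S31 is never established. No rule produces Q33, and it is not given. W4 would need S31 and P11 (R9), but S31 is never established.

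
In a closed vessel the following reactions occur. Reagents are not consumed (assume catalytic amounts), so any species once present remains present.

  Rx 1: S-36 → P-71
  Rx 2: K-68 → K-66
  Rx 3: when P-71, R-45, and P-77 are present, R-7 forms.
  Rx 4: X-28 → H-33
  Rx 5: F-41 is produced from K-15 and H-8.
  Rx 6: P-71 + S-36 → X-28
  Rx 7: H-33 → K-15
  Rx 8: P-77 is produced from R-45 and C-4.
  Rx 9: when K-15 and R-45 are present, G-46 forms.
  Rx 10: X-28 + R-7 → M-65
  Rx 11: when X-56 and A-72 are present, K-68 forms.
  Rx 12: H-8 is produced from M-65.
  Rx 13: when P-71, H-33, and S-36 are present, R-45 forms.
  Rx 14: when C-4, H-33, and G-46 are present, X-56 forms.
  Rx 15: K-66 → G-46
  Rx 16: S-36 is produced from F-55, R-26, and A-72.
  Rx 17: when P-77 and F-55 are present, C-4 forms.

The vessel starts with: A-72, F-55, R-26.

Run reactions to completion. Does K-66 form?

No

K-66 would need K-68 (Rx 2), but K-68 never forms.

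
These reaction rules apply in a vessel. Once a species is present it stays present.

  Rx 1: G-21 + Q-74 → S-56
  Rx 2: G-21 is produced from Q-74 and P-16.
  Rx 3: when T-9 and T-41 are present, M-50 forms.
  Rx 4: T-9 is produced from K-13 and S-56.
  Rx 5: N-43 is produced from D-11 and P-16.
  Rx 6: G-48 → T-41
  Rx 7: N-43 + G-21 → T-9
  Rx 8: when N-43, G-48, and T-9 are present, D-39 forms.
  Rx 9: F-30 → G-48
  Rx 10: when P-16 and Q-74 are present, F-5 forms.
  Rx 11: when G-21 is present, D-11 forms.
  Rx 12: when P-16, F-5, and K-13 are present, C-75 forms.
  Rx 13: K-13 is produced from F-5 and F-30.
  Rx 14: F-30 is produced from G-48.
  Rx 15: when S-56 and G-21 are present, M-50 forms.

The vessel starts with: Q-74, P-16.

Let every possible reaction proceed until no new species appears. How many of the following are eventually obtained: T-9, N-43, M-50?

Q-74 and P-16 present → G-21 forms (Rx 2).
G-21 and Q-74 present → S-56 forms (Rx 1).
G-21 present → D-11 forms (Rx 11).
D-11 and P-16 present → N-43 forms (Rx 5).
S-56 and G-21 present → M-50 forms (Rx 15).
N-43 and G-21 present → T-9 forms (Rx 7).
T-9: reached.
N-43: reached.
M-50: reached.
All 3 are reached.

3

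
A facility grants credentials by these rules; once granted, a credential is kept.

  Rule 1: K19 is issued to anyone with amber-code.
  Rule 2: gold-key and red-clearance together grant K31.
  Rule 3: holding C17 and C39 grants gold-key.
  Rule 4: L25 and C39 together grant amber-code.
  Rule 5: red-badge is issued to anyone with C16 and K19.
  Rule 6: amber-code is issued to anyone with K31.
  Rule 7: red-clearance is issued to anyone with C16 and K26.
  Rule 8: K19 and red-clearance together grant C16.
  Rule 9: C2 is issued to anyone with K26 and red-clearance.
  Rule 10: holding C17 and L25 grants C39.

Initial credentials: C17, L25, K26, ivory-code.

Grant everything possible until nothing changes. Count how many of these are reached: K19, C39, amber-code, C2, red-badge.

3

Holding C17 and L25 grants C39 (Rule 10).
Holding L25 and C39 grants amber-code (Rule 4).
Holding amber-code grants K19 (Rule 1).
K19: reached.
C39: reached.
amber-code: reached.
C2 would need K26 and red-clearance (Rule 9), but red-clearance is never granted.
red-badge would need C16 and K19 (Rule 5), but C16 is never granted.
Reached: K19, C39, and amber-code — 3 of the 5.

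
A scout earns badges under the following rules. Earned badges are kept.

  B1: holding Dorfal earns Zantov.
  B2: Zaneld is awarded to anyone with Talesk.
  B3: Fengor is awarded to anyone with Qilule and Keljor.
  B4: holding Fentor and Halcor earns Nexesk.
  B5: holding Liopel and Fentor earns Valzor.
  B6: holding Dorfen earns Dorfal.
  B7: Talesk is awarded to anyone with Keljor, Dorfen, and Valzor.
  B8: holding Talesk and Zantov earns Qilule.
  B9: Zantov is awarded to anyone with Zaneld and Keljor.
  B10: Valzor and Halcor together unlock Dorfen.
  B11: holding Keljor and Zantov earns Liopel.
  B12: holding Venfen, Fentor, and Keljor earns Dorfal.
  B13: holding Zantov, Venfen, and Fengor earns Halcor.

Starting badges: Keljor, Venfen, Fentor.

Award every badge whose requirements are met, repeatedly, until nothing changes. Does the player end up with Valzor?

With Venfen, Fentor, and Keljor, Dorfal is earned (B12).
With Dorfal, Zantov is earned (B1).
With Keljor and Zantov, Liopel is earned (B11).
With Liopel and Fentor, Valzor is earned (B5).

Yes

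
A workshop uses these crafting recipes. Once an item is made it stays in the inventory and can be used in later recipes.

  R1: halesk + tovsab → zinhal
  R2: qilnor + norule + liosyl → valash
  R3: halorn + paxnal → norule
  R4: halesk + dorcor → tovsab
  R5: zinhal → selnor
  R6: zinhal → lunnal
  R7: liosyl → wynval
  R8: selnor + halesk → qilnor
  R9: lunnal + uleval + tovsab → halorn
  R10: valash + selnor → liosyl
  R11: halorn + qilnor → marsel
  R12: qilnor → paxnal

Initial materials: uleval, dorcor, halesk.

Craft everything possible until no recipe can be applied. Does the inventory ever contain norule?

halesk + dorcor → tovsab (R4).
halesk + tovsab → zinhal (R1).
zinhal → lunnal (R6).
Using R5, zinhal makes selnor.
lunnal + uleval + tovsab → halorn (R9).
selnor + halesk → qilnor (R8).
qilnor → paxnal (R12).
halorn + paxnal → norule (R3).

Yes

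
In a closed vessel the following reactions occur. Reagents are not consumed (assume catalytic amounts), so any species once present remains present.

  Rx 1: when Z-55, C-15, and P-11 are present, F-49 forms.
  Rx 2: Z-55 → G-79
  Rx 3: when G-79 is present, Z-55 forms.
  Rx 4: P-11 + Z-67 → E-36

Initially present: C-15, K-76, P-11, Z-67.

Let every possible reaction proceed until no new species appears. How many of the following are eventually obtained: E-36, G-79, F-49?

1

P-11 and Z-67 present → E-36 forms (Rx 4).
E-36: reached.
G-79 would need Z-55 (Rx 2), but Z-55 never forms.
F-49 would need Z-55, C-15, and P-11 (Rx 1), but Z-55 never forms.
Reached: E-36 — 1 of the 3.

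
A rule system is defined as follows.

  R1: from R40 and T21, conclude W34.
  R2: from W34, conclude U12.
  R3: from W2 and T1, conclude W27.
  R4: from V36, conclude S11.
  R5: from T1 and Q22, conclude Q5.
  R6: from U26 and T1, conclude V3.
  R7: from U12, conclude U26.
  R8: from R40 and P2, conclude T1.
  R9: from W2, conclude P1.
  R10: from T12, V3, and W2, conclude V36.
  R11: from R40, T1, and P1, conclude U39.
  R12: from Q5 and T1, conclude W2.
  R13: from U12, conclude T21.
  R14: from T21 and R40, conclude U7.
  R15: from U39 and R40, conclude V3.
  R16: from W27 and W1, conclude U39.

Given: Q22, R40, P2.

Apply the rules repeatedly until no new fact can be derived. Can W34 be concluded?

No

W34 would need R40 and T21 (R1), but T21 is never established.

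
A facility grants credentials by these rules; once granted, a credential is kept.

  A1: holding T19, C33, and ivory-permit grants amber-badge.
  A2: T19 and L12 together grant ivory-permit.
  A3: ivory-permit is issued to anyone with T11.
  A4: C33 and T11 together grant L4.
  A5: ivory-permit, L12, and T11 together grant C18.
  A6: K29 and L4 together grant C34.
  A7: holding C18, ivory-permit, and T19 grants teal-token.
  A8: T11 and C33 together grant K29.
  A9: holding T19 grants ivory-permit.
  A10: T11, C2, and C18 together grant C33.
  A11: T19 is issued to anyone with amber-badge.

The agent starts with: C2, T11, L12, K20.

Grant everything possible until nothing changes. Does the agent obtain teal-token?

teal-token would need C18, ivory-permit, and T19 (A7), but T19 is never granted.

No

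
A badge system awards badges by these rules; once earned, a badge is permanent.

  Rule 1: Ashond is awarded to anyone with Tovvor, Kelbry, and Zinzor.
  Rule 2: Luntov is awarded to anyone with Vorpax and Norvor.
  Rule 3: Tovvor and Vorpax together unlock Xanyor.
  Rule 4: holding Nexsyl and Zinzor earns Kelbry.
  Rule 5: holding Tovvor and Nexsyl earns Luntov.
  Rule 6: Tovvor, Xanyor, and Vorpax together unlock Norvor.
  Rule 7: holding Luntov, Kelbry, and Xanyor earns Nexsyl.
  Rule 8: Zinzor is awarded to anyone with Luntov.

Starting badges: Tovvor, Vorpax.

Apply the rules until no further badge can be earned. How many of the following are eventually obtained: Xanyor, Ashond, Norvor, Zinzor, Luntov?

4

With Tovvor and Vorpax, Xanyor is earned (Rule 3).
With Tovvor, Xanyor, and Vorpax, Norvor is earned (Rule 6).
With Vorpax and Norvor, Luntov is earned (Rule 2).
With Luntov, Zinzor is earned (Rule 8).
Xanyor: reached.
Ashond would need Tovvor, Kelbry, and Zinzor (Rule 1), but Kelbry is never earned.
Norvor: reached.
Zinzor: reached.
Luntov: reached.
Reached: Xanyor, Norvor, Zinzor, and Luntov — 4 of the 5.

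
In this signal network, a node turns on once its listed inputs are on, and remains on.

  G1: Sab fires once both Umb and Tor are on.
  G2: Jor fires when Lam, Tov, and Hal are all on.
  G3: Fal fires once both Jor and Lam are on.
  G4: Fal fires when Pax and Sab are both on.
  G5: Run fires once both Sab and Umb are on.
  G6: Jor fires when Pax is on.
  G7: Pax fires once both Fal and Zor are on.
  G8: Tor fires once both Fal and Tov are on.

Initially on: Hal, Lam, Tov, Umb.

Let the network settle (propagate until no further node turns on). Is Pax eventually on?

No

Pax would need Fal and Zor (G7), but Zor never turns on.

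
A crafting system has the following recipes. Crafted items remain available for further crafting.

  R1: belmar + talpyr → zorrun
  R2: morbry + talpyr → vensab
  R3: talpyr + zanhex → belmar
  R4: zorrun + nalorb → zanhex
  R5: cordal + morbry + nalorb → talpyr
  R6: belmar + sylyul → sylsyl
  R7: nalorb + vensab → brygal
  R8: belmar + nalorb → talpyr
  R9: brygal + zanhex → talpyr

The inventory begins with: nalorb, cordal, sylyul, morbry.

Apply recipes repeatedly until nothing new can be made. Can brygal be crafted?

Yes

Using R5, cordal, morbry, and nalorb make talpyr.
Using R2, morbry and talpyr make vensab.
Using R7, nalorb and vensab make brygal.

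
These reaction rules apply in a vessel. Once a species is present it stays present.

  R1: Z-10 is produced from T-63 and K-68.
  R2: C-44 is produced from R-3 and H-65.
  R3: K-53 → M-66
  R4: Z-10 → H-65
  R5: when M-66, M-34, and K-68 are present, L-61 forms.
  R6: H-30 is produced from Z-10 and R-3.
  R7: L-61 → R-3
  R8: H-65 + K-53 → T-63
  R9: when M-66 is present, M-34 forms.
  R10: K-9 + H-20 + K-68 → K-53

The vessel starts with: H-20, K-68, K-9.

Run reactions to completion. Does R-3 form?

K-9, H-20, and K-68 present → K-53 forms (R10).
K-53 present → M-66 forms (R3).
M-66 present → M-34 forms (R9).
M-66, M-34, and K-68 present → L-61 forms (R5).
L-61 present → R-3 forms (R7).

Yes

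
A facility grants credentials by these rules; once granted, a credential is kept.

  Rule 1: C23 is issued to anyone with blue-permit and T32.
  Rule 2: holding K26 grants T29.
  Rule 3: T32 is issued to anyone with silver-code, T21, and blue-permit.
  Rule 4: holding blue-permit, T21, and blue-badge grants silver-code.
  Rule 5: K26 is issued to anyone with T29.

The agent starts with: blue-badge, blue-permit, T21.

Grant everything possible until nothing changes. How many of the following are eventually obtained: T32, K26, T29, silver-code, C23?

Holding blue-permit, T21, and blue-badge grants silver-code (Rule 4).
Holding silver-code, T21, and blue-permit grants T32 (Rule 3).
Holding blue-permit and T32 grants C23 (Rule 1).
T32: reached.
K26 would need T29 (Rule 5), but T29 is never granted.
T29 would need K26 (Rule 2), but K26 is never granted.
silver-code: reached.
C23: reached.
Reached: T32, silver-code, and C23 — 3 of the 5.

3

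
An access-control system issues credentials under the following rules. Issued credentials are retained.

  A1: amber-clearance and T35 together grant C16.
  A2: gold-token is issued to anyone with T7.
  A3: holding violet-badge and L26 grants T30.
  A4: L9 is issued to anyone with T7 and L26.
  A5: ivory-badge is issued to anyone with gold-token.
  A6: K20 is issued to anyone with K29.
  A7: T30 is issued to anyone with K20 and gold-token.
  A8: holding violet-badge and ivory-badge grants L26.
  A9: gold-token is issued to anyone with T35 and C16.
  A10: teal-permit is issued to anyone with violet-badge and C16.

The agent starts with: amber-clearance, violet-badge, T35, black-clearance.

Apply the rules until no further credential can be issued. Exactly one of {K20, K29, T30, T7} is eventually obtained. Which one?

T30

Holding amber-clearance and T35 grants C16 (A1).
Holding T35 and C16 grants gold-token (A9).
Holding gold-token grants ivory-badge (A5).
Holding violet-badge and ivory-badge grants L26 (A8).
Holding violet-badge and L26 grants T30 (A3).
No rule produces K29, and it is not given. K20 would need K29 (A6), but K29 is never granted. No rule produces T7, and it is not given.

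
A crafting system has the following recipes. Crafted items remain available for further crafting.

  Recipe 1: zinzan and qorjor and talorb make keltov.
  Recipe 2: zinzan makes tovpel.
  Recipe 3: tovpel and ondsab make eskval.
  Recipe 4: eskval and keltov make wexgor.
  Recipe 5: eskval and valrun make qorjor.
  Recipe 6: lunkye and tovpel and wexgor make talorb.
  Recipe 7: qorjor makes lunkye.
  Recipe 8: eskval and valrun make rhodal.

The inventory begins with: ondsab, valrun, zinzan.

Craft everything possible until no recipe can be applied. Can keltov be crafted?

keltov would need zinzan, qorjor, and talorb (Recipe 1), but talorb is never obtained.

No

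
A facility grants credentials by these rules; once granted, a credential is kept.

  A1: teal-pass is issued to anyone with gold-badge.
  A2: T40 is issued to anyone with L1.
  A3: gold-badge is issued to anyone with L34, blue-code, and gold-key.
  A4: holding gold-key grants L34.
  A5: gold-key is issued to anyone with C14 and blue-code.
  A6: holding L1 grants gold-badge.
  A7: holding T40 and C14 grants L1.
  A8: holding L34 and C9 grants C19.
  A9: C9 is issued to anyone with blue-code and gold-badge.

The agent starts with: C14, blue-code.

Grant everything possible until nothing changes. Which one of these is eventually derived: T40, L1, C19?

C19

Holding C14 and blue-code grants gold-key (A5).
Holding gold-key grants L34 (A4).
Holding L34, blue-code, and gold-key grants gold-badge (A3).
Holding blue-code and gold-badge grants C9 (A9).
Holding L34 and C9 grants C19 (A8).
L1 would need T40 and C14 (A7), but T40 is never granted. T40 would need L1 (A2), but L1 is never granted.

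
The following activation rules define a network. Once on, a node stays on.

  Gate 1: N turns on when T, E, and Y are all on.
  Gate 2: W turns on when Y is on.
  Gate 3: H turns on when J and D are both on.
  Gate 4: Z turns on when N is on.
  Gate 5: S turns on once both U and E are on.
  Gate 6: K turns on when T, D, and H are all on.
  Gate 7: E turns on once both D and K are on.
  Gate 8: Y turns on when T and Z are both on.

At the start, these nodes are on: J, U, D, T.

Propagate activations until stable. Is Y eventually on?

No

Y would need T and Z (Gate 8), but Z never turns on.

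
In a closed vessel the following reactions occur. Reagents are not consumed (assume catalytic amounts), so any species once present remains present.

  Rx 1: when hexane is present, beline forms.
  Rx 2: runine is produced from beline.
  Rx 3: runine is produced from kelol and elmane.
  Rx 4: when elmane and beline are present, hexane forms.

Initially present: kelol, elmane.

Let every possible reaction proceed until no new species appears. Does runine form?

Yes

kelol and elmane present → runine forms (Rx 3).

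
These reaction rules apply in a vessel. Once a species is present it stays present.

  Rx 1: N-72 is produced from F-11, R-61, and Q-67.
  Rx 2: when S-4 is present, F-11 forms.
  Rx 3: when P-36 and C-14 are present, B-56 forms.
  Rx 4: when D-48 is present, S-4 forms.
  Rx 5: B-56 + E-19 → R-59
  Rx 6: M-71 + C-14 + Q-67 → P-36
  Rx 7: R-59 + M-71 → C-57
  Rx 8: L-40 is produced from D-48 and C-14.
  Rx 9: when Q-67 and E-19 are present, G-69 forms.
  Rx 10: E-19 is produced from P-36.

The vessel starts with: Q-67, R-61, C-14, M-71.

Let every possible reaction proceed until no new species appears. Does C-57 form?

M-71, C-14, and Q-67 present → P-36 forms (Rx 6).
P-36 present → E-19 forms (Rx 10).
P-36 and C-14 present → B-56 forms (Rx 3).
B-56 and E-19 present → R-59 forms (Rx 5).
R-59 and M-71 present → C-57 forms (Rx 7).

Yes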